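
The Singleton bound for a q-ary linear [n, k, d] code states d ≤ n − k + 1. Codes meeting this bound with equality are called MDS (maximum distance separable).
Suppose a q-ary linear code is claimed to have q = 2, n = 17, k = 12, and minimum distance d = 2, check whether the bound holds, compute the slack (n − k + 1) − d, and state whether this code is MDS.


Singleton RHS = n − k + 1 = 6, slack = 4, bound satisfied, not MDS.

Singleton bound: d ≤ n − k + 1.
Here n = 17, k = 12, so n − k + 1 = 6.
Given d = 2, check d ≤ 6: YES.
Slack = (n − k + 1) − d = 4.
The code is NOT MDS (slack = 4 > 0).
Description: the claimed parameters are [17, 12, 2]_2; such a code would be non-MDS.


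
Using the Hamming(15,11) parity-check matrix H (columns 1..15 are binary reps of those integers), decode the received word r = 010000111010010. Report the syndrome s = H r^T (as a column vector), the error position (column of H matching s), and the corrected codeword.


s = (0, 0, 0, 1)^T, error position = 1, corrected codeword c = 110000111010010

Compute s = H r^T mod 2 one row at a time:
  s_1 = 1 + 1 + 0 + 1 + 0 + 0 + 1 + 0 = 4 ≡ 0 (mod 2).
  s_2 = 0 + 0 + 0 + 1 + 0 + 0 + 1 + 0 = 2 ≡ 0 (mod 2).
  s_3 = 1 + 0 + 0 + 1 + 0 + 1 + 1 + 0 = 4 ≡ 0 (mod 2).
  s_4 = 0 + 0 + 0 + 1 + 1 + 1 + 0 + 0 = 3 ≡ 1 (mod 2).
s = (0, 0, 0, 1)^T — this equals column 1 of H (binary 0001), so error is at position 1.
Correct: flip bit 1 of r = 010000111010010 to get c = 110000111010010.


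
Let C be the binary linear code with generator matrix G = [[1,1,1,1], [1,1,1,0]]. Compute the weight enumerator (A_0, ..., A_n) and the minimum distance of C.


Weight distribution: A_0 = 1, A_1 = 1, A_3 = 1, A_4 = 1. Minimum distance d = 1.

Enumerate all 2^2 = 4 messages m ∈ F_2^2.
For each, compute codeword c = mG in F_2^4, then tally its weight.
  m = 00 → c = 0000, weight = 0.
  m = 10 → c = 1111, weight = 4.
  m = 01 → c = 1110, weight = 3.
  m = 11 → c = 0001, weight = 1.
Tally weights:
  weight 0: 1 codewords.
  weight 1: 1 codewords.
  weight 3: 1 codewords.
  weight 4: 1 codewords.
Minimum distance d = smallest w > 0 with A_w > 0 = 1.
Sanity: Σ A_w = 4 = 2^2 = 4 ✓.


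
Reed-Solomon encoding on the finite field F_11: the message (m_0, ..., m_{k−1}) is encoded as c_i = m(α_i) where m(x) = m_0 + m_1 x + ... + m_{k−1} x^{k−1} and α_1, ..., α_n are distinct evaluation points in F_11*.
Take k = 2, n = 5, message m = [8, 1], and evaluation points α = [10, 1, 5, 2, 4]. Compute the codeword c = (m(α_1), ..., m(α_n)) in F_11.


c = [7, 9, 2, 10, 1]

Message polynomial: m(x) = 8 + 1·x (mod 11).
For each evaluation point α_i, compute m(α_i) mod 11:
  α_1 = 10: Horner steps 1 → 7, so m(10) = 7.
  α_2 = 1: Horner steps 1 → 9, so m(1) = 9.
  α_3 = 5: Horner steps 1 → 2, so m(5) = 2.
  α_4 = 2: Horner steps 1 → 10, so m(2) = 10.
  α_5 = 4: Horner steps 1 → 1, so m(4) = 1.
Codeword c = [7, 9, 2, 10, 1] ∈ F_11^5.


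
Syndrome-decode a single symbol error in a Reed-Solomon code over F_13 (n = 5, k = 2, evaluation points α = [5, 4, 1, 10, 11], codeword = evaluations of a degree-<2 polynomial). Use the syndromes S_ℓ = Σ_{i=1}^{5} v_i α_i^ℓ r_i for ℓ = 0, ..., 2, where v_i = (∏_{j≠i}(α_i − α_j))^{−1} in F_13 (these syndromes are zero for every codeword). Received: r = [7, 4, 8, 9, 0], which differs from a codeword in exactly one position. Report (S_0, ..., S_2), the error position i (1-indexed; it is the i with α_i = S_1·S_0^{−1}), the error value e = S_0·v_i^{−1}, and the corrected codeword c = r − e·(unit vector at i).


S = (10, 6, 1), error at position 5, error magnitude e = 1, c = [7, 4, 8, 9, 12].

Step 1: column multipliers v_i = (∏_{j≠i}(α_i − α_j))^{−1} mod 13.
  i = 1 (α = 5): (5−4)(5−1)(5−10)(5−11) = 1·4·(−5)·(−6) = 120 ≡ 3, so v_1 = 3^{−1} = 9 (mod 13).
  i = 2 (α = 4): (4−5)(4−1)(4−10)(4−11) = (−1)·3·(−6)·(−7) = −126 ≡ 4, so v_2 = 4^{−1} = 10 (mod 13).
  i = 3 (α = 1): (1−5)(1−4)(1−10)(1−11) = (−4)·(−3)·(−9)·(−10) = 1080 ≡ 1, so v_3 = 1^{−1} = 1 (mod 13).
  i = 4 (α = 10): (10−5)(10−4)(10−1)(10−11) = 5·6·9·(−1) = −270 ≡ 3, so v_4 = 3^{−1} = 9 (mod 13).
  i = 5 (α = 11): (11−5)(11−4)(11−1)(11−10) = 6·7·10·1 = 420 ≡ 4, so v_5 = 4^{−1} = 10 (mod 13).
  v = [9, 10, 1, 9, 10].
Step 2: syndromes of r = [7, 4, 8, 9, 0] (all sums mod 13).
  S_0 = Σ v_i r_i = 9·7 + 10·4 + 1·8 + 9·9 + 10·0 = 192 ≡ 10.
  S_1 = Σ v_i α_i r_i = 9·5·7 + 10·4·4 + 1·1·8 + 9·10·9 + 10·11·0 = 1293 ≡ 6.
  α_i^2 mod 13 = [12, 3, 1, 9, 4].
  S_2 = Σ v_i α_i^2 r_i = 9·12·7 + 10·3·4 + 1·1·8 + 9·9·9 + 10·4·0 = 1613 ≡ 1.
  S = (10, 6, 1) ≠ 0, so r is not a codeword (an error is present).
Step 3: locate the error. For a single error e at position i, S_ℓ = v_i·e·α_i^ℓ, so α_err = S_1/S_0.
  S_0^{−1} = 10^{−1} = 4 (mod 13), so α_err = 6·4 = 24 ≡ 11 = α_5. Error position i = 5.
  Consistency check: S_2/S_1 = 1·11 = 11 ≡ 11 = α_err ✓ (single-error assumption holds).
Step 4: error magnitude e = S_0/v_5 = S_0·∏_{j≠5}(α_5 − α_j) = 10·4 = 40 ≡ 1 (mod 13).
Step 5: correct position 5: c_5 = r_5 − e = 0 − 1 ≡ 12 (mod 13). Hence c = [7, 4, 8, 9, 12].
  Check: interpolating c through the α_i gives m(x) = 5 + 3·x (degree < 2) with m(α_i) = c_i for every i, so c is indeed a codeword.


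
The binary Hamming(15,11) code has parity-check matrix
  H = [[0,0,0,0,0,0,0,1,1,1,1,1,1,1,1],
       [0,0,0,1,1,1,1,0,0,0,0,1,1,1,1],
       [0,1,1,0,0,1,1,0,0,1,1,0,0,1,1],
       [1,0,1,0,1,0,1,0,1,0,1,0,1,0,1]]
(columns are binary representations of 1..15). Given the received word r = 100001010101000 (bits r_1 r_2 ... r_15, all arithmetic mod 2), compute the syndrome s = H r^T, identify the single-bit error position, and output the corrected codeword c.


s = (1, 0, 0, 1)^T, error position = 9, corrected codeword c = 100001011101000

Compute s = H r^T mod 2 one row at a time:
  s_1 = 1 + 0 + 1 + 0 + 1 + 0 + 0 + 0 = 3 ≡ 1 (mod 2).
  s_2 = 0 + 0 + 1 + 0 + 1 + 0 + 0 + 0 = 2 ≡ 0 (mod 2).
  s_3 = 0 + 0 + 1 + 0 + 1 + 0 + 0 + 0 = 2 ≡ 0 (mod 2).
  s_4 = 1 + 0 + 0 + 0 + 0 + 0 + 0 + 0 = 1 ≡ 1 (mod 2).
s = (1, 0, 0, 1)^T — this equals column 9 of H (binary 1001), so error is at position 9.
Correct: flip bit 9 of r = 100001010101000 to get c = 100001011101000.


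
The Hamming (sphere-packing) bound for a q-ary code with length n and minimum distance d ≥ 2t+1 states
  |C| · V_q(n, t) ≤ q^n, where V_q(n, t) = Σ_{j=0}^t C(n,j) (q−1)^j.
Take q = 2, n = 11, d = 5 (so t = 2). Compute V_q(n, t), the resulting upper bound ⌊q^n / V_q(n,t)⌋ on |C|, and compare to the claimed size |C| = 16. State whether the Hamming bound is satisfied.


V_q(n, t) = 67, q^n = 2048, Hamming bound = 30, |C| = 16 ≤ bound (satisfied).

Step 1: Compute V_q(n, t) = Σ_{j=0}^2 C(n, j) (q−1)^j.
  j = 0: C(11,0)·(1)^0 = 1·1 = 1.
  j = 1: C(11,1)·(1)^1 = 11·1 = 11.
  j = 2: C(11,2)·(1)^2 = 55·1 = 55.
  V_q(n, t) = 1 + 11 + 55 = 67.
Step 2: q^n = 2^11 = 2048.
Step 3: Hamming bound ⌊q^n / V_q(n,t)⌋ = ⌊2048/67⌋ = 30.
Step 4: Compare |C| = 16 to 30: satisfied.
The claimed |C| lies below the Hamming bound.


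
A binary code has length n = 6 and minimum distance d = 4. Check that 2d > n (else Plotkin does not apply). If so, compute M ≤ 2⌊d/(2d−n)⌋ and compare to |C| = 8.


Plotkin bound M ≤ 4; given |C| = 8 > bound (violated).

Check applicability: 2d = 8, n = 6.
2d − n = 2 > 0, so Plotkin applies.
Compute d/(2d−n) = 4/2 ≈ 2.0000.
⌊d/(2d−n)⌋ = 2.
Plotkin bound: M ≤ 2·2 = 4.
Given |C| = 8, check: VIOLATED.
This |C| is above the Plotkin bound, so no binary code with n = 6, d = 4 and 8 codewords exists.


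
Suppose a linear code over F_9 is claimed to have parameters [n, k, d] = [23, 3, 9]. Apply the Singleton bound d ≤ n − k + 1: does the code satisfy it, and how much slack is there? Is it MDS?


Singleton RHS = n − k + 1 = 21, slack = 12, bound satisfied, not MDS.

Singleton bound: d ≤ n − k + 1.
Here n = 23, k = 3, so n − k + 1 = 21.
Given d = 9, check d ≤ 21: YES.
Slack = (n − k + 1) − d = 12.
The code is NOT MDS (slack = 12 > 0).
Description: the claimed parameters are [23, 3, 9]_9; such a code would be non-MDS.


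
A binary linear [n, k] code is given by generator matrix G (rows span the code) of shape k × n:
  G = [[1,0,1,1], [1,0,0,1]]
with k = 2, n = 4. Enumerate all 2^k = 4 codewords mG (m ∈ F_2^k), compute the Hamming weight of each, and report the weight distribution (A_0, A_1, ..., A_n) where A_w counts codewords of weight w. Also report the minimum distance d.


Weight distribution: A_0 = 1, A_1 = 1, A_2 = 1, A_3 = 1. Minimum distance d = 1.

Enumerate all 2^2 = 4 messages m ∈ F_2^2.
For each, compute codeword c = mG in F_2^4, then tally its weight.
  m = 00 → c = 0000, weight = 0.
  m = 10 → c = 1011, weight = 3.
  m = 01 → c = 1001, weight = 2.
  m = 11 → c = 0010, weight = 1.
Tally weights:
  weight 0: 1 codewords.
  weight 1: 1 codewords.
  weight 2: 1 codewords.
  weight 3: 1 codewords.
Minimum distance d = smallest w > 0 with A_w > 0 = 1.
Sanity: Σ A_w = 4 = 2^2 = 4 ✓.


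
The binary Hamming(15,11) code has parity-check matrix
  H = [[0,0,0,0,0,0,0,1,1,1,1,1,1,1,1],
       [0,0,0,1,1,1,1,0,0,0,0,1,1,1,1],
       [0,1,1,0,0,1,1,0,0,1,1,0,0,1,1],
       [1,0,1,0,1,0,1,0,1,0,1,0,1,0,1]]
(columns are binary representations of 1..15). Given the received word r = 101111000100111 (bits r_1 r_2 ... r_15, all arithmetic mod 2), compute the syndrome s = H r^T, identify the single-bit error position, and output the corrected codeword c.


s = (0, 0, 1, 1)^T, error position = 3, corrected codeword c = 100111000100111

Compute s = H r^T mod 2 one row at a time:
  s_1 = 0 + 0 + 1 + 0 + 0 + 1 + 1 + 1 = 4 ≡ 0 (mod 2).
  s_2 = 1 + 1 + 1 + 0 + 0 + 1 + 1 + 1 = 6 ≡ 0 (mod 2).
  s_3 = 0 + 1 + 1 + 0 + 1 + 0 + 1 + 1 = 5 ≡ 1 (mod 2).
  s_4 = 1 + 1 + 1 + 0 + 0 + 0 + 1 + 1 = 5 ≡ 1 (mod 2).
s = (0, 0, 1, 1)^T — this equals column 3 of H (binary 0011), so error is at position 3.
Correct: flip bit 3 of r = 101111000100111 to get c = 100111000100111.


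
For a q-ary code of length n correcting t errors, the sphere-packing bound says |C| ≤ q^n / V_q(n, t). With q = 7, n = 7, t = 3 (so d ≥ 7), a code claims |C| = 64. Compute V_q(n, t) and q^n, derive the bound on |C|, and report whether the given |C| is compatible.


V_q(n, t) = 8359, q^n = 823543, Hamming bound = 98, |C| = 64 ≤ bound (satisfied).

Step 1: Compute V_q(n, t) = Σ_{j=0}^3 C(n, j) (q−1)^j.
  j = 0: C(7,0)·(6)^0 = 1·1 = 1.
  j = 1: C(7,1)·(6)^1 = 7·6 = 42.
  j = 2: C(7,2)·(6)^2 = 21·36 = 756.
  j = 3: C(7,3)·(6)^3 = 35·216 = 7560.
  V_q(n, t) = 1 + 42 + 756 + 7560 = 8359.
Step 2: q^n = 7^7 = 823543.
Step 3: Hamming bound ⌊q^n / V_q(n,t)⌋ = ⌊823543/8359⌋ = 98.
Step 4: Compare |C| = 64 to 98: satisfied.
The claimed |C| lies below the Hamming bound.


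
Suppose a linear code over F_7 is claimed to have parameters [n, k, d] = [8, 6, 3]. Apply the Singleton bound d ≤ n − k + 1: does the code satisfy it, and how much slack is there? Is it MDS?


Singleton RHS = n − k + 1 = 3, slack = 0, bound satisfied, MDS.

Singleton bound: d ≤ n − k + 1.
Here n = 8, k = 6, so n − k + 1 = 3.
Given d = 3, check d ≤ 3: YES.
Slack = (n − k + 1) − d = 0.
The code is MDS (slack = 0).
Description: the claimed parameters are [8, 6, 3]_7; such a code would be MDS (meets Singleton bound).


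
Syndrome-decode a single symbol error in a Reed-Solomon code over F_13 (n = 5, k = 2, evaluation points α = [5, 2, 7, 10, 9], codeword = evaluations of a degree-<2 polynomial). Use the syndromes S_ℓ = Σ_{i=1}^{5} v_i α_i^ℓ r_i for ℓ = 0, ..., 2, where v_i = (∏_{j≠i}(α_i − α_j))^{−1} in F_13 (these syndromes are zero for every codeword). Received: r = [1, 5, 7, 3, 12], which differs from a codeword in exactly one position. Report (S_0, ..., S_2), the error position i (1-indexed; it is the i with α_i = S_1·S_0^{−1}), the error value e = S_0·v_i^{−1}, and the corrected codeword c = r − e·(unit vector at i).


S = (10, 12, 4), error at position 5, error magnitude e = 12, c = [1, 5, 7, 3, 0].

Step 1: column multipliers v_i = (∏_{j≠i}(α_i − α_j))^{−1} mod 13.
  i = 1 (α = 5): (5−2)(5−7)(5−10)(5−9) = 3·(−2)·(−5)·(−4) = −120 ≡ 10, so v_1 = 10^{−1} = 4 (mod 13).
  i = 2 (α = 2): (2−5)(2−7)(2−10)(2−9) = (−3)·(−5)·(−8)·(−7) = 840 ≡ 8, so v_2 = 8^{−1} = 5 (mod 13).
  i = 3 (α = 7): (7−5)(7−2)(7−10)(7−9) = 2·5·(−3)·(−2) = 60 ≡ 8, so v_3 = 8^{−1} = 5 (mod 13).
  i = 4 (α = 10): (10−5)(10−2)(10−7)(10−9) = 5·8·3·1 = 120 ≡ 3, so v_4 = 3^{−1} = 9 (mod 13).
  i = 5 (α = 9): (9−5)(9−2)(9−7)(9−10) = 4·7·2·(−1) = −56 ≡ 9, so v_5 = 9^{−1} = 3 (mod 13).
  v = [4, 5, 5, 9, 3].
Step 2: syndromes of r = [1, 5, 7, 3, 12] (all sums mod 13).
  S_0 = Σ v_i r_i = 4·1 + 5·5 + 5·7 + 9·3 + 3·12 = 127 ≡ 10.
  S_1 = Σ v_i α_i r_i = 4·5·1 + 5·2·5 + 5·7·7 + 9·10·3 + 3·9·12 = 909 ≡ 12.
  α_i^2 mod 13 = [12, 4, 10, 9, 3].
  S_2 = Σ v_i α_i^2 r_i = 4·12·1 + 5·4·5 + 5·10·7 + 9·9·3 + 3·3·12 = 849 ≡ 4.
  S = (10, 12, 4) ≠ 0, so r is not a codeword (an error is present).
Step 3: locate the error. For a single error e at position i, S_ℓ = v_i·e·α_i^ℓ, so α_err = S_1/S_0.
  S_0^{−1} = 10^{−1} = 4 (mod 13), so α_err = 12·4 = 48 ≡ 9 = α_5. Error position i = 5.
  Consistency check: S_2/S_1 = 4·12 = 48 ≡ 9 = α_err ✓ (single-error assumption holds).
Step 4: error magnitude e = S_0/v_5 = S_0·∏_{j≠5}(α_5 − α_j) = 10·9 = 90 ≡ 12 (mod 13).
Step 5: correct position 5: c_5 = r_5 − e = 12 − 12 ≡ 0 (mod 13). Hence c = [1, 5, 7, 3, 0].
  Check: interpolating c through the α_i gives m(x) = 12 + 3·x (degree < 2) with m(α_i) = c_i for every i, so c is indeed a codeword.


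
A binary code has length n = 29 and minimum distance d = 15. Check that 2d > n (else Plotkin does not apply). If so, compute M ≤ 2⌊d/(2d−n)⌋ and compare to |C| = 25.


Plotkin bound M ≤ 30; given |C| = 25 ≤ bound (satisfied).

Check applicability: 2d = 30, n = 29.
2d − n = 1 > 0, so Plotkin applies.
Compute d/(2d−n) = 15/1 ≈ 15.0000.
⌊d/(2d−n)⌋ = 15.
Plotkin bound: M ≤ 2·15 = 30.
Given |C| = 25, check: satisfied.
This |C| is below the Plotkin bound.


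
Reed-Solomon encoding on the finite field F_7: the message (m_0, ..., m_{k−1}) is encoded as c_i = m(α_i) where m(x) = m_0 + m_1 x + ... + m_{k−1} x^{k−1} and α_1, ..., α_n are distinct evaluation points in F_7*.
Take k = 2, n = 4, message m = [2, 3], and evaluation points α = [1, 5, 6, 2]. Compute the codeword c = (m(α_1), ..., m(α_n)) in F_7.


c = [5, 3, 6, 1]

Message polynomial: m(x) = 2 + 3·x (mod 7).
For each evaluation point α_i, compute m(α_i) mod 7:
  α_1 = 1: Horner steps 3 → 5, so m(1) = 5.
  α_2 = 5: Horner steps 3 → 3, so m(5) = 3.
  α_3 = 6: Horner steps 3 → 6, so m(6) = 6.
  α_4 = 2: Horner steps 3 → 1, so m(2) = 1.
Codeword c = [5, 3, 6, 1] ∈ F_7^4.


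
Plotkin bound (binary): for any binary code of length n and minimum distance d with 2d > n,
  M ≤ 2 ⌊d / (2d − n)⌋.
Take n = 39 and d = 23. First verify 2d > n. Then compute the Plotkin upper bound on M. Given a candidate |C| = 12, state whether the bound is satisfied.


Plotkin bound M ≤ 6; given |C| = 12 > bound (violated).

Check applicability: 2d = 46, n = 39.
2d − n = 7 > 0, so Plotkin applies.
Compute d/(2d−n) = 23/7 ≈ 3.2857.
⌊d/(2d−n)⌋ = 3.
Plotkin bound: M ≤ 2·3 = 6.
Given |C| = 12, check: VIOLATED.
This |C| is above the Plotkin bound, so no binary code with n = 39, d = 23 and 12 codewords exists.


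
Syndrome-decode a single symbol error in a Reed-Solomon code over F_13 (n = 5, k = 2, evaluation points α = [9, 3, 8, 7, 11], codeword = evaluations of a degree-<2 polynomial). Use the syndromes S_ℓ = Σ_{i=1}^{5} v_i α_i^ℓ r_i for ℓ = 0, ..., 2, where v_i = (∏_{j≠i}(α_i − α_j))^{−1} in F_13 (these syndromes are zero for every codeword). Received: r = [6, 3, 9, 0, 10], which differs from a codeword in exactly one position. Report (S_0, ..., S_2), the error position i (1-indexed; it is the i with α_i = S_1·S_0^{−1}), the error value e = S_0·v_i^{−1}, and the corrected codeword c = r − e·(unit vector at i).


S = (7, 11, 8), error at position 1, error magnitude e = 1, c = [5, 3, 9, 0, 10].

Step 1: column multipliers v_i = (∏_{j≠i}(α_i − α_j))^{−1} mod 13.
  i = 1 (α = 9): (9−3)(9−8)(9−7)(9−11) = 6·1·2·(−2) = −24 ≡ 2, so v_1 = 2^{−1} = 7 (mod 13).
  i = 2 (α = 3): (3−9)(3−8)(3−7)(3−11) = (−6)·(−5)·(−4)·(−8) = 960 ≡ 11, so v_2 = 11^{−1} = 6 (mod 13).
  i = 3 (α = 8): (8−9)(8−3)(8−7)(8−11) = (−1)·5·1·(−3) = 15 ≡ 2, so v_3 = 2^{−1} = 7 (mod 13).
  i = 4 (α = 7): (7−9)(7−3)(7−8)(7−11) = (−2)·4·(−1)·(−4) = −32 ≡ 7, so v_4 = 7^{−1} = 2 (mod 13).
  i = 5 (α = 11): (11−9)(11−3)(11−8)(11−7) = 2·8·3·4 = 192 ≡ 10, so v_5 = 10^{−1} = 4 (mod 13).
  v = [7, 6, 7, 2, 4].
Step 2: syndromes of r = [6, 3, 9, 0, 10] (all sums mod 13).
  S_0 = Σ v_i r_i = 7·6 + 6·3 + 7·9 + 2·0 + 4·10 = 163 ≡ 7.
  S_1 = Σ v_i α_i r_i = 7·9·6 + 6·3·3 + 7·8·9 + 2·7·0 + 4·11·10 = 1376 ≡ 11.
  α_i^2 mod 13 = [3, 9, 12, 10, 4].
  S_2 = Σ v_i α_i^2 r_i = 7·3·6 + 6·9·3 + 7·12·9 + 2·10·0 + 4·4·10 = 1204 ≡ 8.
  S = (7, 11, 8) ≠ 0, so r is not a codeword (an error is present).
Step 3: locate the error. For a single error e at position i, S_ℓ = v_i·e·α_i^ℓ, so α_err = S_1/S_0.
  S_0^{−1} = 7^{−1} = 2 (mod 13), so α_err = 11·2 = 22 ≡ 9 = α_1. Error position i = 1.
  Consistency check: S_2/S_1 = 8·6 = 48 ≡ 9 = α_err ✓ (single-error assumption holds).
Step 4: error magnitude e = S_0/v_1 = S_0·∏_{j≠1}(α_1 − α_j) = 7·2 = 14 ≡ 1 (mod 13).
Step 5: correct position 1: c_1 = r_1 − e = 6 − 1 ≡ 5 (mod 13). Hence c = [5, 3, 9, 0, 10].
  Check: interpolating c through the α_i gives m(x) = 2 + 9·x (degree < 2) with m(α_i) = c_i for every i, so c is indeed a codeword.


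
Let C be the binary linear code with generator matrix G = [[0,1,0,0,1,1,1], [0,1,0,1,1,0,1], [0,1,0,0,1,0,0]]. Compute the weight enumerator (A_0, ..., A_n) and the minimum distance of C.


Weight distribution: A_0 = 1, A_2 = 4, A_4 = 3. Minimum distance d = 2.

Enumerate all 2^3 = 8 messages m ∈ F_2^3.
For each, compute codeword c = mG in F_2^7, then tally its weight.
  m = 000 → c = 0000000, weight = 0.
  m = 100 → c = 0100111, weight = 4.
  m = 010 → c = 0101101, weight = 4.
  m = 110 → c = 0001010, weight = 2.
  m = 001 → c = 0100100, weight = 2.
  m = 101 → c = 0000011, weight = 2.
  m = 011 → c = 0001001, weight = 2.
  m = 111 → c = 0101110, weight = 4.
Tally weights:
  weight 0: 1 codewords.
  weight 2: 4 codewords.
  weight 4: 3 codewords.
Minimum distance d = smallest w > 0 with A_w > 0 = 2.
Sanity: Σ A_w = 8 = 2^3 = 8 ✓.


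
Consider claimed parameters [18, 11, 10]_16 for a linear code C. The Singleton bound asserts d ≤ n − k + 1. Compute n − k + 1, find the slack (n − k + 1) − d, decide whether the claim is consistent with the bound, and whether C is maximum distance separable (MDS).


Singleton RHS = n − k + 1 = 8, slack = -2, bound violated (no such code; not MDS).

Singleton bound: d ≤ n − k + 1.
Here n = 18, k = 11, so n − k + 1 = 8.
Given d = 10, check d ≤ 8: NO.
Slack = (n − k + 1) − d = -2.
The slack is negative: d = 10 exceeds n − k + 1 = 8 by 2, so the Singleton bound is violated and no linear [18, 11, 10]_16 code can exist. In particular it is not MDS (MDS requires d = n − k + 1 exactly).
Description: the claimed parameters are [18, 11, 10]_16; such a code would be impossible (violates the Singleton bound).


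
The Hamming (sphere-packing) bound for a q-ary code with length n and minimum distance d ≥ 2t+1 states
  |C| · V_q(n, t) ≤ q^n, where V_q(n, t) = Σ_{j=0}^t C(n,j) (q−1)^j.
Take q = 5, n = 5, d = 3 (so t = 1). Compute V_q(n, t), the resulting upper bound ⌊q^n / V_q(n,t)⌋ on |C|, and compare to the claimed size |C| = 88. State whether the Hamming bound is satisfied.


V_q(n, t) = 21, q^n = 3125, Hamming bound = 148, |C| = 88 ≤ bound (satisfied).

Step 1: Compute V_q(n, t) = Σ_{j=0}^1 C(n, j) (q−1)^j.
  j = 0: C(5,0)·(4)^0 = 1·1 = 1.
  j = 1: C(5,1)·(4)^1 = 5·4 = 20.
  V_q(n, t) = 1 + 20 = 21.
Step 2: q^n = 5^5 = 3125.
Step 3: Hamming bound ⌊q^n / V_q(n,t)⌋ = ⌊3125/21⌋ = 148.
Step 4: Compare |C| = 88 to 148: satisfied.
The claimed |C| lies below the Hamming bound.


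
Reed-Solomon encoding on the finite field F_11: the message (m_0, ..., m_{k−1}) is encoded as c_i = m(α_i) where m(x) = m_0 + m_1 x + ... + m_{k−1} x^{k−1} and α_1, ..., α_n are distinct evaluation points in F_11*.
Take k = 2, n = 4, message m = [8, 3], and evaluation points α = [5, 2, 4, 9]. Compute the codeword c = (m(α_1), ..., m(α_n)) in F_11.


c = [1, 3, 9, 2]

Message polynomial: m(x) = 8 + 3·x (mod 11).
For each evaluation point α_i, compute m(α_i) mod 11:
  α_1 = 5: Horner steps 3 → 1, so m(5) = 1.
  α_2 = 2: Horner steps 3 → 3, so m(2) = 3.
  α_3 = 4: Horner steps 3 → 9, so m(4) = 9.
  α_4 = 9: Horner steps 3 → 2, so m(9) = 2.
Codeword c = [1, 3, 9, 2] ∈ F_11^4.


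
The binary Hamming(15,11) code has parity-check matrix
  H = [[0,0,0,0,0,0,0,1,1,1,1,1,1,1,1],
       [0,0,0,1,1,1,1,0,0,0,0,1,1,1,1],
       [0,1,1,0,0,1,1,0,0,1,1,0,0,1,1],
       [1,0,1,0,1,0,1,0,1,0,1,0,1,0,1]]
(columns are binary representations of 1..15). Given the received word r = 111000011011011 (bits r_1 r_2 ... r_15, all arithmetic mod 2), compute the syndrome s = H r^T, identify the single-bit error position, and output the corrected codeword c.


s = (0, 1, 1, 1)^T, error position = 7, corrected codeword c = 111000111011011

Compute s = H r^T mod 2 one row at a time:
  s_1 = 1 + 1 + 0 + 1 + 1 + 0 + 1 + 1 = 6 ≡ 0 (mod 2).
  s_2 = 0 + 0 + 0 + 0 + 1 + 0 + 1 + 1 = 3 ≡ 1 (mod 2).
  s_3 = 1 + 1 + 0 + 0 + 0 + 1 + 1 + 1 = 5 ≡ 1 (mod 2).
  s_4 = 1 + 1 + 0 + 0 + 1 + 1 + 0 + 1 = 5 ≡ 1 (mod 2).
s = (0, 1, 1, 1)^T — this equals column 7 of H (binary 0111), so error is at position 7.
Correct: flip bit 7 of r = 111000011011011 to get c = 111000111011011.


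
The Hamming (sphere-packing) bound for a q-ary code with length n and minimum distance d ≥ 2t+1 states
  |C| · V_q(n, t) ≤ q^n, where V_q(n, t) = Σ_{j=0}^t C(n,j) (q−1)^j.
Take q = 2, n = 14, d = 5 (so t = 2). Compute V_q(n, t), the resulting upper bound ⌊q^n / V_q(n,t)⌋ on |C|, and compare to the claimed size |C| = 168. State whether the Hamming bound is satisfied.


V_q(n, t) = 106, q^n = 16384, Hamming bound = 154, |C| = 168 > bound (violated).

Step 1: Compute V_q(n, t) = Σ_{j=0}^2 C(n, j) (q−1)^j.
  j = 0: C(14,0)·(1)^0 = 1·1 = 1.
  j = 1: C(14,1)·(1)^1 = 14·1 = 14.
  j = 2: C(14,2)·(1)^2 = 91·1 = 91.
  V_q(n, t) = 1 + 14 + 91 = 106.
Step 2: q^n = 2^14 = 16384.
Step 3: Hamming bound ⌊q^n / V_q(n,t)⌋ = ⌊16384/106⌋ = 154.
Step 4: Compare |C| = 168 to 154: violated.
The claimed |C| lies above the Hamming bound, so no 2-ary code of length 14 with d ≥ 5 can have 168 codewords.


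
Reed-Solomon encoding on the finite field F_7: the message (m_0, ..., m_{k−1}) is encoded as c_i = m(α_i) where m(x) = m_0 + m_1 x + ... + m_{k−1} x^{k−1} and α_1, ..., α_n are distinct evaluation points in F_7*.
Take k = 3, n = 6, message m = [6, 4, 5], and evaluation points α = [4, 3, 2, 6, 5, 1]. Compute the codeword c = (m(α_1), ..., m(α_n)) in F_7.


c = [4, 0, 6, 0, 4, 1]

Message polynomial: m(x) = 6 + 4·x + 5·x^2 (mod 7).
For each evaluation point α_i, compute m(α_i) mod 7:
  α_1 = 4: Horner steps 5 → 3 → 4, so m(4) = 4.
  α_2 = 3: Horner steps 5 → 5 → 0, so m(3) = 0.
  α_3 = 2: Horner steps 5 → 0 → 6, so m(2) = 6.
  α_4 = 6: Horner steps 5 → 6 → 0, so m(6) = 0.
  α_5 = 5: Horner steps 5 → 1 → 4, so m(5) = 4.
  α_6 = 1: Horner steps 5 → 2 → 1, so m(1) = 1.
Codeword c = [4, 0, 6, 0, 4, 1] ∈ F_7^6.


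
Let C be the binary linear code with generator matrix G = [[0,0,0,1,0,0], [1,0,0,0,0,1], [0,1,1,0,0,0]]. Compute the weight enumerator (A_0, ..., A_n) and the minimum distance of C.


Weight distribution: A_0 = 1, A_1 = 1, A_2 = 2, A_3 = 2, A_4 = 1, A_5 = 1. Minimum distance d = 1.

Enumerate all 2^3 = 8 messages m ∈ F_2^3.
For each, compute codeword c = mG in F_2^6, then tally its weight.
  m = 000 → c = 000000, weight = 0.
  m = 100 → c = 000100, weight = 1.
  m = 010 → c = 100001, weight = 2.
  m = 110 → c = 100101, weight = 3.
  m = 001 → c = 011000, weight = 2.
  m = 101 → c = 011100, weight = 3.
  m = 011 → c = 111001, weight = 4.
  m = 111 → c = 111101, weight = 5.
Tally weights:
  weight 0: 1 codewords.
  weight 1: 1 codewords.
  weight 2: 2 codewords.
  weight 3: 2 codewords.
  weight 4: 1 codewords.
  weight 5: 1 codewords.
Minimum distance d = smallest w > 0 with A_w > 0 = 1.
Sanity: Σ A_w = 8 = 2^3 = 8 ✓.


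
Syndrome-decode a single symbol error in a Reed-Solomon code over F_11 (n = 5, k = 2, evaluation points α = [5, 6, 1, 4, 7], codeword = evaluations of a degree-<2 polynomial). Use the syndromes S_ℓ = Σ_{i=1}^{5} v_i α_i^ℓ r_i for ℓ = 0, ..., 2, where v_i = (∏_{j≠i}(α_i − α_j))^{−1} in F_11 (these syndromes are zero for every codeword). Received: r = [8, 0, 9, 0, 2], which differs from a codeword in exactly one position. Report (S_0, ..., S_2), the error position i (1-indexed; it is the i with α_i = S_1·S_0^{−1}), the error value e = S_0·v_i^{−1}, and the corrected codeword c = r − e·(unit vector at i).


S = (6, 3, 7), error at position 2, error magnitude e = 6, c = [8, 5, 9, 0, 2].

Step 1: column multipliers v_i = (∏_{j≠i}(α_i − α_j))^{−1} mod 11.
  i = 1 (α = 5): (5−6)(5−1)(5−4)(5−7) = (−1)·4·1·(−2) = 8 ≡ 8, so v_1 = 8^{−1} = 7 (mod 11).
  i = 2 (α = 6): (6−5)(6−1)(6−4)(6−7) = 1·5·2·(−1) = −10 ≡ 1, so v_2 = 1^{−1} = 1 (mod 11).
  i = 3 (α = 1): (1−5)(1−6)(1−4)(1−7) = (−4)·(−5)·(−3)·(−6) = 360 ≡ 8, so v_3 = 8^{−1} = 7 (mod 11).
  i = 4 (α = 4): (4−5)(4−6)(4−1)(4−7) = (−1)·(−2)·3·(−3) = −18 ≡ 4, so v_4 = 4^{−1} = 3 (mod 11).
  i = 5 (α = 7): (7−5)(7−6)(7−1)(7−4) = 2·1·6·3 = 36 ≡ 3, so v_5 = 3^{−1} = 4 (mod 11).
  v = [7, 1, 7, 3, 4].
Step 2: syndromes of r = [8, 0, 9, 0, 2] (all sums mod 11).
  S_0 = Σ v_i r_i = 7·8 + 1·0 + 7·9 + 3·0 + 4·2 = 127 ≡ 6.
  S_1 = Σ v_i α_i r_i = 7·5·8 + 1·6·0 + 7·1·9 + 3·4·0 + 4·7·2 = 399 ≡ 3.
  α_i^2 mod 11 = [3, 3, 1, 5, 5].
  S_2 = Σ v_i α_i^2 r_i = 7·3·8 + 1·3·0 + 7·1·9 + 3·5·0 + 4·5·2 = 271 ≡ 7.
  S = (6, 3, 7) ≠ 0, so r is not a codeword (an error is present).
Step 3: locate the error. For a single error e at position i, S_ℓ = v_i·e·α_i^ℓ, so α_err = S_1/S_0.
  S_0^{−1} = 6^{−1} = 2 (mod 11), so α_err = 3·2 = 6 ≡ 6 = α_2. Error position i = 2.
  Consistency check: S_2/S_1 = 7·4 = 28 ≡ 6 = α_err ✓ (single-error assumption holds).
Step 4: error magnitude e = S_0/v_2 = S_0·∏_{j≠2}(α_2 − α_j) = 6·1 = 6 ≡ 6 (mod 11).
Step 5: correct position 2: c_2 = r_2 − e = 0 − 6 ≡ 5 (mod 11). Hence c = [8, 5, 9, 0, 2].
  Check: interpolating c through the α_i gives m(x) = 1 + 8·x (degree < 2) with m(α_i) = c_i for every i, so c is indeed a codeword.


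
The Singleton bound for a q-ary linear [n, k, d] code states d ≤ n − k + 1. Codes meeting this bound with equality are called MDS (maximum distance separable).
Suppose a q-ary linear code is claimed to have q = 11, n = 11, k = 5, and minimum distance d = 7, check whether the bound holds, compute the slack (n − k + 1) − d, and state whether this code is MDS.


Singleton RHS = n − k + 1 = 7, slack = 0, bound satisfied, MDS.

Singleton bound: d ≤ n − k + 1.
Here n = 11, k = 5, so n − k + 1 = 7.
Given d = 7, check d ≤ 7: YES.
Slack = (n − k + 1) − d = 0.
The code is MDS (slack = 0).
Description: the claimed parameters are [11, 5, 7]_11; such a code would be MDS (meets Singleton bound).


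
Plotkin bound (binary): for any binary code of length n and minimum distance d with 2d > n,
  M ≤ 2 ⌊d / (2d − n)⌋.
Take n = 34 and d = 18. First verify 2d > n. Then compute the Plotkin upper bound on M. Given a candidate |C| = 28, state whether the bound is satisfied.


Plotkin bound M ≤ 18; given |C| = 28 > bound (violated).

Check applicability: 2d = 36, n = 34.
2d − n = 2 > 0, so Plotkin applies.
Compute d/(2d−n) = 18/2 ≈ 9.0000.
⌊d/(2d−n)⌋ = 9.
Plotkin bound: M ≤ 2·9 = 18.
Given |C| = 28, check: VIOLATED.
This |C| is above the Plotkin bound, so no binary code with n = 34, d = 18 and 28 codewords exists.


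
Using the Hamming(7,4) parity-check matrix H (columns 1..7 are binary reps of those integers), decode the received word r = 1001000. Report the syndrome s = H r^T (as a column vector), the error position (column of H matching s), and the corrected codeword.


s = (1, 0, 1)^T, error position = 5, corrected codeword c = 1001100

Compute s = H r^T mod 2 one row at a time:
  s_1 = 1 + 0 + 0 + 0 = 1 ≡ 1 (mod 2).
  s_2 = 0 + 0 + 0 + 0 = 0 ≡ 0 (mod 2).
  s_3 = 1 + 0 + 0 + 0 = 1 ≡ 1 (mod 2).
s = (1, 0, 1)^T — this equals column 5 of H (binary 101), so error is at position 5.
Correct: flip bit 5 of r = 1001000 to get c = 1001100.


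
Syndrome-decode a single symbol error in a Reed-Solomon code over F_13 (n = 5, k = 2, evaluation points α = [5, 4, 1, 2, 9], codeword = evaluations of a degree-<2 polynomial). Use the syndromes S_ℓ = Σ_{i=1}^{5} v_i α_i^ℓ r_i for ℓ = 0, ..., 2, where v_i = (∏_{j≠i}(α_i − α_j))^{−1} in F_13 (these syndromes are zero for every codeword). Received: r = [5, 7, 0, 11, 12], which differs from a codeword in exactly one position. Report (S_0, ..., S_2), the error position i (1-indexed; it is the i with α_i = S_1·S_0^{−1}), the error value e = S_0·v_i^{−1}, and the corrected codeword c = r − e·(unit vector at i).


S = (1, 9, 3), error at position 5, error magnitude e = 2, c = [5, 7, 0, 11, 10].

Step 1: column multipliers v_i = (∏_{j≠i}(α_i − α_j))^{−1} mod 13.
  i = 1 (α = 5): (5−4)(5−1)(5−2)(5−9) = 1·4·3·(−4) = −48 ≡ 4, so v_1 = 4^{−1} = 10 (mod 13).
  i = 2 (α = 4): (4−5)(4−1)(4−2)(4−9) = (−1)·3·2·(−5) = 30 ≡ 4, so v_2 = 4^{−1} = 10 (mod 13).
  i = 3 (α = 1): (1−5)(1−4)(1−2)(1−9) = (−4)·(−3)·(−1)·(−8) = 96 ≡ 5, so v_3 = 5^{−1} = 8 (mod 13).
  i = 4 (α = 2): (2−5)(2−4)(2−1)(2−9) = (−3)·(−2)·1·(−7) = −42 ≡ 10, so v_4 = 10^{−1} = 4 (mod 13).
  i = 5 (α = 9): (9−5)(9−4)(9−1)(9−2) = 4·5·8·7 = 1120 ≡ 2, so v_5 = 2^{−1} = 7 (mod 13).
  v = [10, 10, 8, 4, 7].
Step 2: syndromes of r = [5, 7, 0, 11, 12] (all sums mod 13).
  S_0 = Σ v_i r_i = 10·5 + 10·7 + 8·0 + 4·11 + 7·12 = 248 ≡ 1.
  S_1 = Σ v_i α_i r_i = 10·5·5 + 10·4·7 + 8·1·0 + 4·2·11 + 7·9·12 = 1374 ≡ 9.
  α_i^2 mod 13 = [12, 3, 1, 4, 3].
  S_2 = Σ v_i α_i^2 r_i = 10·12·5 + 10·3·7 + 8·1·0 + 4·4·11 + 7·3·12 = 1238 ≡ 3.
  S = (1, 9, 3) ≠ 0, so r is not a codeword (an error is present).
Step 3: locate the error. For a single error e at position i, S_ℓ = v_i·e·α_i^ℓ, so α_err = S_1/S_0.
  S_0^{−1} = 1^{−1} = 1 (mod 13), so α_err = 9·1 = 9 ≡ 9 = α_5. Error position i = 5.
  Consistency check: S_2/S_1 = 3·3 = 9 ≡ 9 = α_err ✓ (single-error assumption holds).
Step 4: error magnitude e = S_0/v_5 = S_0·∏_{j≠5}(α_5 − α_j) = 1·2 = 2 ≡ 2 (mod 13).
Step 5: correct position 5: c_5 = r_5 − e = 12 − 2 ≡ 10 (mod 13). Hence c = [5, 7, 0, 11, 10].
  Check: interpolating c through the α_i gives m(x) = 2 + 11·x (degree < 2) with m(α_i) = c_i for every i, so c is indeed a codeword.


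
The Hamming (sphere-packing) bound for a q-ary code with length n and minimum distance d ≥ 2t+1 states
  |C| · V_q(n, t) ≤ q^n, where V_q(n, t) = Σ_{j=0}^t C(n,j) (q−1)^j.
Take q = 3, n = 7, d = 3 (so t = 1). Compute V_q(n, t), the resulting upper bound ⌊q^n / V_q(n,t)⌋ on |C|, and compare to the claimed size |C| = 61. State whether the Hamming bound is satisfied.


V_q(n, t) = 15, q^n = 2187, Hamming bound = 145, |C| = 61 ≤ bound (satisfied).

Step 1: Compute V_q(n, t) = Σ_{j=0}^1 C(n, j) (q−1)^j.
  j = 0: C(7,0)·(2)^0 = 1·1 = 1.
  j = 1: C(7,1)·(2)^1 = 7·2 = 14.
  V_q(n, t) = 1 + 14 = 15.
Step 2: q^n = 3^7 = 2187.
Step 3: Hamming bound ⌊q^n / V_q(n,t)⌋ = ⌊2187/15⌋ = 145.
Step 4: Compare |C| = 61 to 145: satisfied.
The claimed |C| lies below the Hamming bound.


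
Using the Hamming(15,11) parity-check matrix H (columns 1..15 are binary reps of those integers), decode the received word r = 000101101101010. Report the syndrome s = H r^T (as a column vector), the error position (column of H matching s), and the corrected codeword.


s = (0, 1, 0, 0)^T, error position = 4, corrected codeword c = 000001101101010

Compute s = H r^T mod 2 one row at a time:
  s_1 = 0 + 1 + 1 + 0 + 1 + 0 + 1 + 0 = 4 ≡ 0 (mod 2).
  s_2 = 1 + 0 + 1 + 1 + 1 + 0 + 1 + 0 = 5 ≡ 1 (mod 2).
  s_3 = 0 + 0 + 1 + 1 + 1 + 0 + 1 + 0 = 4 ≡ 0 (mod 2).
  s_4 = 0 + 0 + 0 + 1 + 1 + 0 + 0 + 0 = 2 ≡ 0 (mod 2).
s = (0, 1, 0, 0)^T — this equals column 4 of H (binary 0100), so error is at position 4.
Correct: flip bit 4 of r = 000101101101010 to get c = 000001101101010.


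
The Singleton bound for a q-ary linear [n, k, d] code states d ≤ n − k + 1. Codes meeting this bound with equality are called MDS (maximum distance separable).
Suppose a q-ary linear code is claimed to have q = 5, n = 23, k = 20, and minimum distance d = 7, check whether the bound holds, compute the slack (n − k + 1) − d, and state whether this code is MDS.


Singleton RHS = n − k + 1 = 4, slack = -3, bound violated (no such code; not MDS).

Singleton bound: d ≤ n − k + 1.
Here n = 23, k = 20, so n − k + 1 = 4.
Given d = 7, check d ≤ 4: NO.
Slack = (n − k + 1) − d = -3.
The slack is negative: d = 7 exceeds n − k + 1 = 4 by 3, so the Singleton bound is violated and no linear [23, 20, 7]_5 code can exist. In particular it is not MDS (MDS requires d = n − k + 1 exactly).
Description: the claimed parameters are [23, 20, 7]_5; such a code would be impossible (violates the Singleton bound).


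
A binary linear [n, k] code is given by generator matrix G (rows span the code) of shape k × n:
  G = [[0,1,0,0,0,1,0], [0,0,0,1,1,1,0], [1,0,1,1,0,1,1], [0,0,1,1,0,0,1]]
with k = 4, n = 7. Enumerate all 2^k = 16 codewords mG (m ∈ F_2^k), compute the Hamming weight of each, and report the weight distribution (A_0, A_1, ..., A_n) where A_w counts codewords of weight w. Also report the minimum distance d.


Weight distribution: A_0 = 1, A_2 = 3, A_3 = 4, A_4 = 3, A_5 = 4, A_6 = 1. Minimum distance d = 2.

Enumerate all 2^4 = 16 messages m ∈ F_2^4.
For each, compute codeword c = mG in F_2^7, then tally its weight.
  m = 0000 → c = 0000000, weight = 0.
  m = 1000 → c = 0100010, weight = 2.
  m = 0100 → c = 0001110, weight = 3.
  m = 1100 → c = 0101100, weight = 3.
  m = 0010 → c = 1011011, weight = 5.
  m = 1010 → c = 1111001, weight = 5.
  m = 0110 → c = 1010101, weight = 4.
  m = 1110 → c = 1110111, weight = 6.
  m = 0001 → c = 0011001, weight = 3.
  m = 1001 → c = 0111011, weight = 5.
  m = 0101 → c = 0010111, weight = 4.
  m = 1101 → c = 0110101, weight = 4.
  m = 0011 → c = 1000010, weight = 2.
  m = 1011 → c = 1100000, weight = 2.
  m = 0111 → c = 1001100, weight = 3.
  m = 1111 → c = 1101110, weight = 5.
Tally weights:
  weight 0: 1 codewords.
  weight 2: 3 codewords.
  weight 3: 4 codewords.
  weight 4: 3 codewords.
  weight 5: 4 codewords.
  weight 6: 1 codewords.
Minimum distance d = smallest w > 0 with A_w > 0 = 2.
Sanity: Σ A_w = 16 = 2^4 = 16 ✓.


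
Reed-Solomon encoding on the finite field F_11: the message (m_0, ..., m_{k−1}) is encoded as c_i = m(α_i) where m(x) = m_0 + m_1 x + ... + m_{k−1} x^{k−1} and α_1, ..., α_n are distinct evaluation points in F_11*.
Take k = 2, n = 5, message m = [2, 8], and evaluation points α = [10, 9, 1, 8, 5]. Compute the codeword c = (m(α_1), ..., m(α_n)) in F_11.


c = [5, 8, 10, 0, 9]

Message polynomial: m(x) = 2 + 8·x (mod 11).
For each evaluation point α_i, compute m(α_i) mod 11:
  α_1 = 10: Horner steps 8 → 5, so m(10) = 5.
  α_2 = 9: Horner steps 8 → 8, so m(9) = 8.
  α_3 = 1: Horner steps 8 → 10, so m(1) = 10.
  α_4 = 8: Horner steps 8 → 0, so m(8) = 0.
  α_5 = 5: Horner steps 8 → 9, so m(5) = 9.
Codeword c = [5, 8, 10, 0, 9] ∈ F_11^5.


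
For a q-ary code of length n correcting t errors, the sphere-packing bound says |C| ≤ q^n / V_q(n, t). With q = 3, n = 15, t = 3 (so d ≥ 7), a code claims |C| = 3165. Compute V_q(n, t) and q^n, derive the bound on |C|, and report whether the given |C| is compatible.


V_q(n, t) = 4091, q^n = 14348907, Hamming bound = 3507, |C| = 3165 ≤ bound (satisfied).

Step 1: Compute V_q(n, t) = Σ_{j=0}^3 C(n, j) (q−1)^j.
  j = 0: C(15,0)·(2)^0 = 1·1 = 1.
  j = 1: C(15,1)·(2)^1 = 15·2 = 30.
  j = 2: C(15,2)·(2)^2 = 105·4 = 420.
  j = 3: C(15,3)·(2)^3 = 455·8 = 3640.
  V_q(n, t) = 1 + 30 + 420 + 3640 = 4091.
Step 2: q^n = 3^15 = 14348907.
Step 3: Hamming bound ⌊q^n / V_q(n,t)⌋ = ⌊14348907/4091⌋ = 3507.
Step 4: Compare |C| = 3165 to 3507: satisfied.
The claimed |C| lies below the Hamming bound.


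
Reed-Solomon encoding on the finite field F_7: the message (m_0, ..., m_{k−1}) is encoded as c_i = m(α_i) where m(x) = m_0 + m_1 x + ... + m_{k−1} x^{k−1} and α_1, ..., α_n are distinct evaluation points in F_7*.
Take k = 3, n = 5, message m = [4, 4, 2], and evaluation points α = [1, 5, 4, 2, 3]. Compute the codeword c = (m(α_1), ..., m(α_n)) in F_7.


c = [3, 4, 3, 6, 6]

Message polynomial: m(x) = 4 + 4·x + 2·x^2 (mod 7).
For each evaluation point α_i, compute m(α_i) mod 7:
  α_1 = 1: Horner steps 2 → 6 → 3, so m(1) = 3.
  α_2 = 5: Horner steps 2 → 0 → 4, so m(5) = 4.
  α_3 = 4: Horner steps 2 → 5 → 3, so m(4) = 3.
  α_4 = 2: Horner steps 2 → 1 → 6, so m(2) = 6.
  α_5 = 3: Horner steps 2 → 3 → 6, so m(3) = 6.
Codeword c = [3, 4, 3, 6, 6] ∈ F_7^5.


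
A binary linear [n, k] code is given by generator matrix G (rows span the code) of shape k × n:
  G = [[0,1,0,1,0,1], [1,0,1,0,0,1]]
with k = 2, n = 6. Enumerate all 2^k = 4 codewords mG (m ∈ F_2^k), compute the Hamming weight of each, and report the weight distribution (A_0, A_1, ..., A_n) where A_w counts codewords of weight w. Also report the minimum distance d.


Weight distribution: A_0 = 1, A_3 = 2, A_4 = 1. Minimum distance d = 3.

Enumerate all 2^2 = 4 messages m ∈ F_2^2.
For each, compute codeword c = mG in F_2^6, then tally its weight.
  m = 00 → c = 000000, weight = 0.
  m = 10 → c = 010101, weight = 3.
  m = 01 → c = 101001, weight = 3.
  m = 11 → c = 111100, weight = 4.
Tally weights:
  weight 0: 1 codewords.
  weight 3: 2 codewords.
  weight 4: 1 codewords.
Minimum distance d = smallest w > 0 with A_w > 0 = 3.
Sanity: Σ A_w = 4 = 2^2 = 4 ✓.


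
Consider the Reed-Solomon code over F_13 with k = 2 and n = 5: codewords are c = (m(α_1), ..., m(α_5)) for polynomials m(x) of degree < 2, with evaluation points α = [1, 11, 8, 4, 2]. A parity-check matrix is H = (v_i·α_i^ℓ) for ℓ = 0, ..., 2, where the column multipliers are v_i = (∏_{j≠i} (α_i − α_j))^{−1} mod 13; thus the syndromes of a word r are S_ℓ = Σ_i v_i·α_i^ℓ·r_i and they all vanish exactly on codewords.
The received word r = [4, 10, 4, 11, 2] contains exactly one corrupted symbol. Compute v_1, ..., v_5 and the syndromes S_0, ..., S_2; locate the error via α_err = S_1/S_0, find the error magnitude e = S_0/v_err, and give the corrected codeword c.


S = (9, 7, 4), error at position 3, error magnitude e = 1, c = [4, 10, 3, 11, 2].

Step 1: column multipliers v_i = (∏_{j≠i}(α_i − α_j))^{−1} mod 13.
  i = 1 (α = 1): (1−11)(1−8)(1−4)(1−2) = (−10)·(−7)·(−3)·(−1) = 210 ≡ 2, so v_1 = 2^{−1} = 7 (mod 13).
  i = 2 (α = 11): (11−1)(11−8)(11−4)(11−2) = 10·3·7·9 = 1890 ≡ 5, so v_2 = 5^{−1} = 8 (mod 13).
  i = 3 (α = 8): (8−1)(8−11)(8−4)(8−2) = 7·(−3)·4·6 = −504 ≡ 3, so v_3 = 3^{−1} = 9 (mod 13).
  i = 4 (α = 4): (4−1)(4−11)(4−8)(4−2) = 3·(−7)·(−4)·2 = 168 ≡ 12, so v_4 = 12^{−1} = 12 (mod 13).
  i = 5 (α = 2): (2−1)(2−11)(2−8)(2−4) = 1·(−9)·(−6)·(−2) = −108 ≡ 9, so v_5 = 9^{−1} = 3 (mod 13).
  v = [7, 8, 9, 12, 3].
Step 2: syndromes of r = [4, 10, 4, 11, 2] (all sums mod 13).
  S_0 = Σ v_i r_i = 7·4 + 8·10 + 9·4 + 12·11 + 3·2 = 282 ≡ 9.
  S_1 = Σ v_i α_i r_i = 7·1·4 + 8·11·10 + 9·8·4 + 12·4·11 + 3·2·2 = 1736 ≡ 7.
  α_i^2 mod 13 = [1, 4, 12, 3, 4].
  S_2 = Σ v_i α_i^2 r_i = 7·1·4 + 8·4·10 + 9·12·4 + 12·3·11 + 3·4·2 = 1200 ≡ 4.
  S = (9, 7, 4) ≠ 0, so r is not a codeword (an error is present).
Step 3: locate the error. For a single error e at position i, S_ℓ = v_i·e·α_i^ℓ, so α_err = S_1/S_0.
  S_0^{−1} = 9^{−1} = 3 (mod 13), so α_err = 7·3 = 21 ≡ 8 = α_3. Error position i = 3.
  Consistency check: S_2/S_1 = 4·2 = 8 ≡ 8 = α_err ✓ (single-error assumption holds).
Step 4: error magnitude e = S_0/v_3 = S_0·∏_{j≠3}(α_3 − α_j) = 9·3 = 27 ≡ 1 (mod 13).
Step 5: correct position 3: c_3 = r_3 − e = 4 − 1 ≡ 3 (mod 13). Hence c = [4, 10, 3, 11, 2].
  Check: interpolating c through the α_i gives m(x) = 6 + 11·x (degree < 2) with m(α_i) = c_i for every i, so c is indeed a codeword.
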